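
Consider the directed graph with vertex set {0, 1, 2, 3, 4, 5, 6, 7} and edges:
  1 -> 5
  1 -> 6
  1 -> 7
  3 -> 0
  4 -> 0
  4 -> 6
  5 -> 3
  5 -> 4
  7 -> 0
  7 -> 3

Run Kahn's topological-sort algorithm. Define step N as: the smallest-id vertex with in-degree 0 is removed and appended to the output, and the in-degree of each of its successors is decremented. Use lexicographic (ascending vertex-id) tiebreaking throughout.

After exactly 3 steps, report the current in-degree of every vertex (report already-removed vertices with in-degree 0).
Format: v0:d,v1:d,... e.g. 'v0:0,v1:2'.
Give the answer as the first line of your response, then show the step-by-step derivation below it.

v0:3,v1:0,v2:0,v3:1,v4:0,v5:0,v6:1,v7:0

step 1: output 1; order=[1]; indeg=(3,0,0,2,1,0,1,0)
step 2: output 2; order=[1,2]; indeg=(3,0,0,2,1,0,1,0)
step 3: output 5; order=[1,2,5]; indeg=(3,0,0,1,0,0,1,0)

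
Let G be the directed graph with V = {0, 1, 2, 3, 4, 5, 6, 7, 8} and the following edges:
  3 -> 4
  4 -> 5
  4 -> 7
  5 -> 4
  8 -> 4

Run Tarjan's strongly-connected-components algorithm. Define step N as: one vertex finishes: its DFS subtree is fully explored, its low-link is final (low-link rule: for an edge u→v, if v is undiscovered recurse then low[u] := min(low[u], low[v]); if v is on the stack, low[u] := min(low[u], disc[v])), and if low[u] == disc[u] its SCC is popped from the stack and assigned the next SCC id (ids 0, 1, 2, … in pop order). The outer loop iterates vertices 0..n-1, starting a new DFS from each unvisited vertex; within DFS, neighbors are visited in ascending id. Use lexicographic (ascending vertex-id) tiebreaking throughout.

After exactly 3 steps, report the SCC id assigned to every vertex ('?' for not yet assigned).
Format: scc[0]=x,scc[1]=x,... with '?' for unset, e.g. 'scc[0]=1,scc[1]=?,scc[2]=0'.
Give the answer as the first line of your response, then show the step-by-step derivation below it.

scc[0]=0,scc[1]=1,scc[2]=2,scc[3]=?,scc[4]=?,scc[5]=?,scc[6]=?,scc[7]=?,scc[8]=?

step 1: low=(low[0]=0,low[1]=?,low[2]=?,low[3]=?,low[4]=?,low[5]=?,low[6]=?,low[7]=?,low[8]=?); scc=(scc[0]=0,scc[1]=?,scc[2]=?,scc[3]=?,scc[4]=?,scc[5]=?,scc[6]=?,scc[7]=?,scc[8]=?)
step 2: low=(low[0]=0,low[1]=1,low[2]=?,low[3]=?,low[4]=?,low[5]=?,low[6]=?,low[7]=?,low[8]=?); scc=(scc[0]=0,scc[1]=1,scc[2]=?,scc[3]=?,scc[4]=?,scc[5]=?,scc[6]=?,scc[7]=?,scc[8]=?)
step 3: low=(low[0]=0,low[1]=1,low[2]=2,low[3]=?,low[4]=?,low[5]=?,low[6]=?,low[7]=?,low[8]=?); scc=(scc[0]=0,scc[1]=1,scc[2]=2,scc[3]=?,scc[4]=?,scc[5]=?,scc[6]=?,scc[7]=?,scc[8]=?)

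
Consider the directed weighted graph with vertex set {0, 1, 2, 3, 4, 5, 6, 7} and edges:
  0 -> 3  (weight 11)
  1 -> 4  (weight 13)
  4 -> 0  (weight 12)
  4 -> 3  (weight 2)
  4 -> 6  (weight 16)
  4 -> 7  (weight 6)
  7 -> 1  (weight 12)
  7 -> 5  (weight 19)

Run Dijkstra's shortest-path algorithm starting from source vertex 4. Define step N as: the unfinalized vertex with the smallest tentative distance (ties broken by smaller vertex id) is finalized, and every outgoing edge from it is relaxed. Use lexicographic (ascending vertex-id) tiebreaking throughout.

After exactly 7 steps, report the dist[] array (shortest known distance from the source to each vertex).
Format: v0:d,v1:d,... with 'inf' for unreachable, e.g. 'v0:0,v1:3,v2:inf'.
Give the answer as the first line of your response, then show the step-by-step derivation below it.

v0:12,v1:18,v2:inf,v3:2,v4:0,v5:25,v6:16,v7:6

step 1: dist = v0:12,v1:inf,v2:inf,v3:2,v4:0,v5:inf,v6:16,v7:6
step 2: dist = v0:12,v1:inf,v2:inf,v3:2,v4:0,v5:inf,v6:16,v7:6
step 3: dist = v0:12,v1:18,v2:inf,v3:2,v4:0,v5:25,v6:16,v7:6
step 4: dist = v0:12,v1:18,v2:inf,v3:2,v4:0,v5:25,v6:16,v7:6
step 5: dist = v0:12,v1:18,v2:inf,v3:2,v4:0,v5:25,v6:16,v7:6
step 6: dist = v0:12,v1:18,v2:inf,v3:2,v4:0,v5:25,v6:16,v7:6
step 7: dist = v0:12,v1:18,v2:inf,v3:2,v4:0,v5:25,v6:16,v7:6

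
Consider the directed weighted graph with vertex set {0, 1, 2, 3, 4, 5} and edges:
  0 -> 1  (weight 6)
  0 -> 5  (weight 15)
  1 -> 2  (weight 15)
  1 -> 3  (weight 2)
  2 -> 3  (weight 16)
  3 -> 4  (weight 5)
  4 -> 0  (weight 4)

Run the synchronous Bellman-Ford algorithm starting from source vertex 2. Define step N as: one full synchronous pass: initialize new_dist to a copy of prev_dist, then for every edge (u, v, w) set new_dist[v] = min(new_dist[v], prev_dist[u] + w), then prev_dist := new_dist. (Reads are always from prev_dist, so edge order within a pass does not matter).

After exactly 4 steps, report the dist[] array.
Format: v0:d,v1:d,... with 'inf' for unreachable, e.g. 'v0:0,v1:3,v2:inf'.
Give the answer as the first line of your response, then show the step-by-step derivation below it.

v0:25,v1:31,v2:0,v3:16,v4:21,v5:40

step 1: dist = v0:inf,v1:inf,v2:0,v3:16,v4:inf,v5:inf
step 2: dist = v0:inf,v1:inf,v2:0,v3:16,v4:21,v5:inf
step 3: dist = v0:25,v1:inf,v2:0,v3:16,v4:21,v5:inf
step 4: dist = v0:25,v1:31,v2:0,v3:16,v4:21,v5:40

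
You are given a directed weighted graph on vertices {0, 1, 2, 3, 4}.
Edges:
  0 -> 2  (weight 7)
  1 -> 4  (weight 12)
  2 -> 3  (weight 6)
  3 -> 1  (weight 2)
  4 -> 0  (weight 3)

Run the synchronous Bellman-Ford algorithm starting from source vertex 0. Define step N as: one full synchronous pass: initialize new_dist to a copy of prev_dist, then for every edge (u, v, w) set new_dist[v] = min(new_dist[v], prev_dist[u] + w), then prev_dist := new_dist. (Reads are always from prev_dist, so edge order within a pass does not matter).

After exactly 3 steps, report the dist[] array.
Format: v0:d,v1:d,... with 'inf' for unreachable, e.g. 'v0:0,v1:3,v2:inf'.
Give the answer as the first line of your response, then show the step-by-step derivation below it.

v0:0,v1:15,v2:7,v3:13,v4:inf

step 1: dist = v0:0,v1:inf,v2:7,v3:inf,v4:inf
step 2: dist = v0:0,v1:inf,v2:7,v3:13,v4:inf
step 3: dist = v0:0,v1:15,v2:7,v3:13,v4:inf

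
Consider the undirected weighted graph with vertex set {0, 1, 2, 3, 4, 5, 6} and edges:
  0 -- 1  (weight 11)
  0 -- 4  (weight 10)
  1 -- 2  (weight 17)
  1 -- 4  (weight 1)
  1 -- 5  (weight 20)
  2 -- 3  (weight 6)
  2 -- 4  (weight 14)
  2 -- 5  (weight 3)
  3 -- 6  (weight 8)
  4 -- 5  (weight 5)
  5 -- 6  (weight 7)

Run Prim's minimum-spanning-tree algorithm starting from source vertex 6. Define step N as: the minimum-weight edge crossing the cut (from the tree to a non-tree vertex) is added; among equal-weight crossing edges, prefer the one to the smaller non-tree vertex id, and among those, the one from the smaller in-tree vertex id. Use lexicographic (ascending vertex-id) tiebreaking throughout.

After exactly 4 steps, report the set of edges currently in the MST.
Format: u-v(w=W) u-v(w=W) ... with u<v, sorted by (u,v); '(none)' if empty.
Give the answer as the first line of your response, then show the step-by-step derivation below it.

1-4(w=1) 2-5(w=3) 4-5(w=5) 5-6(w=7)

step 1: add edge 5-6 (w=7); MST = {5-6(w=7)}
step 2: add edge 2-5 (w=3); MST = {2-5(w=3) 5-6(w=7)}
step 3: add edge 4-5 (w=5); MST = {2-5(w=3) 4-5(w=5) 5-6(w=7)}
step 4: add edge 1-4 (w=1); MST = {1-4(w=1) 2-5(w=3) 4-5(w=5) 5-6(w=7)}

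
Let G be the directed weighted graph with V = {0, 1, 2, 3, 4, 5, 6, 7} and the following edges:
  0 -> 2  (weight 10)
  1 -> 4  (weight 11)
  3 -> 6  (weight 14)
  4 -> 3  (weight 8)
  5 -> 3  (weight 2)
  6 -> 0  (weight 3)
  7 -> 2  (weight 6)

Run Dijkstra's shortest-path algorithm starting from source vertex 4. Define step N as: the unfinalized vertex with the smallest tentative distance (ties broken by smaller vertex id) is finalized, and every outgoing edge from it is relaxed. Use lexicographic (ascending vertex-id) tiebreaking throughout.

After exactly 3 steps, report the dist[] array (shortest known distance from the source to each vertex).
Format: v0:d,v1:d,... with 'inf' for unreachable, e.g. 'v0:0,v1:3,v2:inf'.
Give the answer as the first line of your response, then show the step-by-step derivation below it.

v0:25,v1:inf,v2:inf,v3:8,v4:0,v5:inf,v6:22,v7:inf

step 1: dist = v0:inf,v1:inf,v2:inf,v3:8,v4:0,v5:inf,v6:inf,v7:inf
step 2: dist = v0:inf,v1:inf,v2:inf,v3:8,v4:0,v5:inf,v6:22,v7:inf
step 3: dist = v0:25,v1:inf,v2:inf,v3:8,v4:0,v5:inf,v6:22,v7:inf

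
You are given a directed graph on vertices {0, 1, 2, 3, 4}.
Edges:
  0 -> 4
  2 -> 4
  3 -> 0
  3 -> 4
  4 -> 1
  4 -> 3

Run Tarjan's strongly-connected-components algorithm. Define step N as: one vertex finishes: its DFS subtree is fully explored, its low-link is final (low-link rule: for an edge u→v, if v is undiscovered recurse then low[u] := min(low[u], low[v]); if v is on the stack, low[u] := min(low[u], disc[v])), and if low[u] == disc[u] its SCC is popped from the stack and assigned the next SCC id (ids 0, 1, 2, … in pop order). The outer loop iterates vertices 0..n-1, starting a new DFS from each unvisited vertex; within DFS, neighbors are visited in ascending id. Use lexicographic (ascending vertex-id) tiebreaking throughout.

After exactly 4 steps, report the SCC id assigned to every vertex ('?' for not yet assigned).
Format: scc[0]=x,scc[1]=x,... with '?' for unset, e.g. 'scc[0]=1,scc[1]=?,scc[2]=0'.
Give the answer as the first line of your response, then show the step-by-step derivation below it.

scc[0]=1,scc[1]=0,scc[2]=?,scc[3]=1,scc[4]=1

step 1: low=(low[0]=0,low[1]=2,low[2]=?,low[3]=?,low[4]=1); scc=(scc[0]=?,scc[1]=0,scc[2]=?,scc[3]=?,scc[4]=?)
step 2: low=(low[0]=0,low[1]=2,low[2]=?,low[3]=0,low[4]=1); scc=(scc[0]=?,scc[1]=0,scc[2]=?,scc[3]=?,scc[4]=?)
step 3: low=(low[0]=0,low[1]=2,low[2]=?,low[3]=0,low[4]=0); scc=(scc[0]=?,scc[1]=0,scc[2]=?,scc[3]=?,scc[4]=?)
step 4: low=(low[0]=0,low[1]=2,low[2]=?,low[3]=0,low[4]=0); scc=(scc[0]=1,scc[1]=0,scc[2]=?,scc[3]=1,scc[4]=1)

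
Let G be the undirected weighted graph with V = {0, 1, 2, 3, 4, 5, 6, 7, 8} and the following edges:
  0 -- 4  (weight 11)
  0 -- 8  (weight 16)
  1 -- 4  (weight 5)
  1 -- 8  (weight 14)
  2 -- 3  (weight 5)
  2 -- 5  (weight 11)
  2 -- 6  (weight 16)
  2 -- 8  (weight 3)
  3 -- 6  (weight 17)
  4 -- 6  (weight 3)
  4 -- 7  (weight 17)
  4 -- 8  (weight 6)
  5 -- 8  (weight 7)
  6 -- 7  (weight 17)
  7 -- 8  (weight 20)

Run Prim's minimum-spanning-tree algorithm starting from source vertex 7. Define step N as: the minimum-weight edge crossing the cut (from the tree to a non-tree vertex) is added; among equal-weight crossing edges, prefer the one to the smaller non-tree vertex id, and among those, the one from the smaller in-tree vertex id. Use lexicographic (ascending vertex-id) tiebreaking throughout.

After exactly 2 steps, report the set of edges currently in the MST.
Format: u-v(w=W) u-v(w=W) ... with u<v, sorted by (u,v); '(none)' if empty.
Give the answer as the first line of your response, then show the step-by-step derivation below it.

4-6(w=3) 4-7(w=17)

step 1: add edge 4-7 (w=17); MST = {4-7(w=17)}
step 2: add edge 4-6 (w=3); MST = {4-6(w=3) 4-7(w=17)}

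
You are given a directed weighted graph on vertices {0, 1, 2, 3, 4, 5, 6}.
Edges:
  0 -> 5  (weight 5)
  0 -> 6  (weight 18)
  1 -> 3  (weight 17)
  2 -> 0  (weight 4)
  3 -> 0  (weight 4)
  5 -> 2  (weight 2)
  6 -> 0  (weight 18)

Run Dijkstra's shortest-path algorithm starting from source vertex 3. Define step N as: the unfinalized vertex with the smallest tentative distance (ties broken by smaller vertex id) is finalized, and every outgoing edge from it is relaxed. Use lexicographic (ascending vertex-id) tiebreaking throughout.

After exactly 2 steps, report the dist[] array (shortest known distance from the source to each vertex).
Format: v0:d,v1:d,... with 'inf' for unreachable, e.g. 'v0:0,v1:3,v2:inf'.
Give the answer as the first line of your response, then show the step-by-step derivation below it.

v0:4,v1:inf,v2:inf,v3:0,v4:inf,v5:9,v6:22

step 1: dist = v0:4,v1:inf,v2:inf,v3:0,v4:inf,v5:inf,v6:inf
step 2: dist = v0:4,v1:inf,v2:inf,v3:0,v4:inf,v5:9,v6:22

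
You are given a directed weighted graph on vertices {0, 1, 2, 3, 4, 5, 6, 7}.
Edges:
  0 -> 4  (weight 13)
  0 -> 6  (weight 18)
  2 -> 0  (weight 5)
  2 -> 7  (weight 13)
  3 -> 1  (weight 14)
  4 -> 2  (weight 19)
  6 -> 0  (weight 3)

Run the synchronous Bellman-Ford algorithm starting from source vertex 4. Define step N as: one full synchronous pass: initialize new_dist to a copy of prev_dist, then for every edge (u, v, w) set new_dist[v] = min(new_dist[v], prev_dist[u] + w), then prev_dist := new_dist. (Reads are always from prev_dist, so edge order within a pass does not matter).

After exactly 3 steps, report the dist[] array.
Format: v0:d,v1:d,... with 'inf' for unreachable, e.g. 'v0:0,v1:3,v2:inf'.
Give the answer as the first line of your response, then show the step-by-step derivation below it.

v0:24,v1:inf,v2:19,v3:inf,v4:0,v5:inf,v6:42,v7:32

step 1: dist = v0:inf,v1:inf,v2:19,v3:inf,v4:0,v5:inf,v6:inf,v7:inf
step 2: dist = v0:24,v1:inf,v2:19,v3:inf,v4:0,v5:inf,v6:inf,v7:32
step 3: dist = v0:24,v1:inf,v2:19,v3:inf,v4:0,v5:inf,v6:42,v7:32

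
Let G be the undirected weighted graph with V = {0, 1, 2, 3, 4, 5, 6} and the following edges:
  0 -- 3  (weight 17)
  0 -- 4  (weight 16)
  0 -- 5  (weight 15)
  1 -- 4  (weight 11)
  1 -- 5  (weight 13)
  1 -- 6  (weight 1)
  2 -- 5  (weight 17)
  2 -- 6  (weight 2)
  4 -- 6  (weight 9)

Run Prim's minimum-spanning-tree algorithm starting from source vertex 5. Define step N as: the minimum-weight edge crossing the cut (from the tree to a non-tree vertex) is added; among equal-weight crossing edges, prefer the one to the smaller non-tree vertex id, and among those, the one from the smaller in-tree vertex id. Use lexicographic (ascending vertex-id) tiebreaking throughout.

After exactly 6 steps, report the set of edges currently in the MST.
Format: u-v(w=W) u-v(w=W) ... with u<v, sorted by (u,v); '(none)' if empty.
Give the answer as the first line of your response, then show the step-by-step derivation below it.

0-3(w=17) 0-5(w=15) 1-5(w=13) 1-6(w=1) 2-6(w=2) 4-6(w=9)

step 1: add edge 1-5 (w=13); MST = {1-5(w=13)}
step 2: add edge 1-6 (w=1); MST = {1-5(w=13) 1-6(w=1)}
step 3: add edge 2-6 (w=2); MST = {1-5(w=13) 1-6(w=1) 2-6(w=2)}
step 4: add edge 4-6 (w=9); MST = {1-5(w=13) 1-6(w=1) 2-6(w=2) 4-6(w=9)}
step 5: add edge 0-5 (w=15); MST = {0-5(w=15) 1-5(w=13) 1-6(w=1) 2-6(w=2) 4-6(w=9)}
step 6: add edge 0-3 (w=17); MST = {0-3(w=17) 0-5(w=15) 1-5(w=13) 1-6(w=1) 2-6(w=2) 4-6(w=9)}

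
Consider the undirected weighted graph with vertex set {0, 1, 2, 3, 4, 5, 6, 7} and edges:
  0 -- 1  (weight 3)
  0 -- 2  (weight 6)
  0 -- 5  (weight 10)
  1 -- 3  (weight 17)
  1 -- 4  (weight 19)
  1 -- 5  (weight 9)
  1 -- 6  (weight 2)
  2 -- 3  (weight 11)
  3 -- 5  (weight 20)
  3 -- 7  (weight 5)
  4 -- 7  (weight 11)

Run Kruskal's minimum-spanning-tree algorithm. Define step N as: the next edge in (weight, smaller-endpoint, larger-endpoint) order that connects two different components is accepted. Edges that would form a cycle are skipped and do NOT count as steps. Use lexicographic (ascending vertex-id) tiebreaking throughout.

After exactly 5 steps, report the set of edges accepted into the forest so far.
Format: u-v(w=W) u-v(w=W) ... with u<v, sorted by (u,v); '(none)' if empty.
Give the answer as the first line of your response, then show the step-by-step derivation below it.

0-1(w=3) 0-2(w=6) 1-5(w=9) 1-6(w=2) 3-7(w=5)

step 1: add edge 1-6 (w=2); MST = {1-6(w=2)}
step 2: add edge 0-1 (w=3); MST = {0-1(w=3) 1-6(w=2)}
step 3: add edge 3-7 (w=5); MST = {0-1(w=3) 1-6(w=2) 3-7(w=5)}
step 4: add edge 0-2 (w=6); MST = {0-1(w=3) 0-2(w=6) 1-6(w=2) 3-7(w=5)}
step 5: add edge 1-5 (w=9); MST = {0-1(w=3) 0-2(w=6) 1-5(w=9) 1-6(w=2) 3-7(w=5)}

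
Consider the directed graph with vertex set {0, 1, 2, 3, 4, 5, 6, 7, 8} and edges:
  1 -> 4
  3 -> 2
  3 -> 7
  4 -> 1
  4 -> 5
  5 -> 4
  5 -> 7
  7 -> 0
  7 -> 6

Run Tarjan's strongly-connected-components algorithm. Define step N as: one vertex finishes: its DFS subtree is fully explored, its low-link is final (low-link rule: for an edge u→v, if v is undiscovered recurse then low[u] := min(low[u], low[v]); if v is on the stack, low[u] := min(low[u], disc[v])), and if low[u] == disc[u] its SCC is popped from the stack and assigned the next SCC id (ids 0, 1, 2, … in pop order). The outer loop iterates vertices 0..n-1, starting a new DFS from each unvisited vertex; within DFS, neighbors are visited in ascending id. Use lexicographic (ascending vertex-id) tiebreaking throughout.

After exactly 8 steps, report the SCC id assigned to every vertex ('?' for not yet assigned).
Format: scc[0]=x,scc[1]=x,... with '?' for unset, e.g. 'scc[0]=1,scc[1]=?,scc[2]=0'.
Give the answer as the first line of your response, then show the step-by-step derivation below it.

scc[0]=0,scc[1]=3,scc[2]=4,scc[3]=5,scc[4]=3,scc[5]=3,scc[6]=1,scc[7]=2,scc[8]=?

step 1: low=(low[0]=0,low[1]=?,low[2]=?,low[3]=?,low[4]=?,low[5]=?,low[6]=?,low[7]=?,low[8]=?); scc=(scc[0]=0,scc[1]=?,scc[2]=?,scc[3]=?,scc[4]=?,scc[5]=?,scc[6]=?,scc[7]=?,scc[8]=?)
step 2: low=(low[0]=0,low[1]=1,low[2]=?,low[3]=?,low[4]=1,low[5]=2,low[6]=5,low[7]=4,low[8]=?); scc=(scc[0]=0,scc[1]=?,scc[2]=?,scc[3]=?,scc[4]=?,scc[5]=?,scc[6]=1,scc[7]=?,scc[8]=?)
step 3: low=(low[0]=0,low[1]=1,low[2]=?,low[3]=?,low[4]=1,low[5]=2,low[6]=5,low[7]=4,low[8]=?); scc=(scc[0]=0,scc[1]=?,scc[2]=?,scc[3]=?,scc[4]=?,scc[5]=?,scc[6]=1,scc[7]=2,scc[8]=?)
step 4: low=(low[0]=0,low[1]=1,low[2]=?,low[3]=?,low[4]=1,low[5]=2,low[6]=5,low[7]=4,low[8]=?); scc=(scc[0]=0,scc[1]=?,scc[2]=?,scc[3]=?,scc[4]=?,scc[5]=?,scc[6]=1,scc[7]=2,scc[8]=?)
step 5: low=(low[0]=0,low[1]=1,low[2]=?,low[3]=?,low[4]=1,low[5]=2,low[6]=5,low[7]=4,low[8]=?); scc=(scc[0]=0,scc[1]=?,scc[2]=?,scc[3]=?,scc[4]=?,scc[5]=?,scc[6]=1,scc[7]=2,scc[8]=?)
step 6: low=(low[0]=0,low[1]=1,low[2]=?,low[3]=?,low[4]=1,low[5]=2,low[6]=5,low[7]=4,low[8]=?); scc=(scc[0]=0,scc[1]=3,scc[2]=?,scc[3]=?,scc[4]=3,scc[5]=3,scc[6]=1,scc[7]=2,scc[8]=?)
step 7: low=(low[0]=0,low[1]=1,low[2]=6,low[3]=?,low[4]=1,low[5]=2,low[6]=5,low[7]=4,low[8]=?); scc=(scc[0]=0,scc[1]=3,scc[2]=4,scc[3]=?,scc[4]=3,scc[5]=3,scc[6]=1,scc[7]=2,scc[8]=?)
step 8: low=(low[0]=0,low[1]=1,low[2]=6,low[3]=7,low[4]=1,low[5]=2,low[6]=5,low[7]=4,low[8]=?); scc=(scc[0]=0,scc[1]=3,scc[2]=4,scc[3]=5,scc[4]=3,scc[5]=3,scc[6]=1,scc[7]=2,scc[8]=?)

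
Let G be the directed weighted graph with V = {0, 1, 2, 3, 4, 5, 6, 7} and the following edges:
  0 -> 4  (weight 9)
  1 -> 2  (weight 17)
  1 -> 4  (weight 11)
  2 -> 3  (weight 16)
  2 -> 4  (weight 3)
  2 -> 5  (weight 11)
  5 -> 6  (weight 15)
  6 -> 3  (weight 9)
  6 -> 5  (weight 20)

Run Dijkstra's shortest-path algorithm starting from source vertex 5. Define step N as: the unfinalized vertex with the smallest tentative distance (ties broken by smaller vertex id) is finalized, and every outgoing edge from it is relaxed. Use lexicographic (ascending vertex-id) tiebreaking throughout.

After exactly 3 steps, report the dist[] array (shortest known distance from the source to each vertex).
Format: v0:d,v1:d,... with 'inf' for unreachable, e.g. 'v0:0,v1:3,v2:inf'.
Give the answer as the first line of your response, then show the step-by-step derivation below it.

v0:inf,v1:inf,v2:inf,v3:24,v4:inf,v5:0,v6:15,v7:inf

step 1: dist = v0:inf,v1:inf,v2:inf,v3:inf,v4:inf,v5:0,v6:15,v7:inf
step 2: dist = v0:inf,v1:inf,v2:inf,v3:24,v4:inf,v5:0,v6:15,v7:inf
step 3: dist = v0:inf,v1:inf,v2:inf,v3:24,v4:inf,v5:0,v6:15,v7:inf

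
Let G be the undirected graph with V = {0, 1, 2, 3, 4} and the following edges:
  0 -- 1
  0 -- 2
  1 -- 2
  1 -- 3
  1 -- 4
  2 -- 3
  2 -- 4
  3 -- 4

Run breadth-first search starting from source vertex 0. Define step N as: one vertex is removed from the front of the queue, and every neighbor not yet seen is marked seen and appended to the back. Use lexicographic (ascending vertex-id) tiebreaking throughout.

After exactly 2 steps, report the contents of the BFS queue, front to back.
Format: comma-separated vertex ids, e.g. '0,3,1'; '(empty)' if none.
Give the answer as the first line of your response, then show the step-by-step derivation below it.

2,3,4

step 1: dequeue 0; queue=[1,2]; order=0
step 2: dequeue 1; queue=[2,3,4]; order=0,1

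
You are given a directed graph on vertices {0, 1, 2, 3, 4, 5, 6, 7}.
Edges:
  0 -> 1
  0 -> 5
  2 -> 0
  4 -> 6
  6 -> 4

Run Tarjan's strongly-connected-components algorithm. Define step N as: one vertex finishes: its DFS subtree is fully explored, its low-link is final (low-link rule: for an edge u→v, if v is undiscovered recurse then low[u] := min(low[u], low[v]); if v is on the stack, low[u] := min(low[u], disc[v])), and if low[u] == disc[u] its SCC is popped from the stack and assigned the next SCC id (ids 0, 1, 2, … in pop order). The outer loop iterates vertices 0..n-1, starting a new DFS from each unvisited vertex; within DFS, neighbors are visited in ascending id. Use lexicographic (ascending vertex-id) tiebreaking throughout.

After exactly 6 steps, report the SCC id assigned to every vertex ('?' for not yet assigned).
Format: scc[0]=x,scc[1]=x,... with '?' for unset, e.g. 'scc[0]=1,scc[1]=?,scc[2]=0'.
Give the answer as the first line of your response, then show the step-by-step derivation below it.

scc[0]=2,scc[1]=0,scc[2]=3,scc[3]=4,scc[4]=?,scc[5]=1,scc[6]=?,scc[7]=?

step 1: low=(low[0]=0,low[1]=1,low[2]=?,low[3]=?,low[4]=?,low[5]=?,low[6]=?,low[7]=?); scc=(scc[0]=?,scc[1]=0,scc[2]=?,scc[3]=?,scc[4]=?,scc[5]=?,scc[6]=?,scc[7]=?)
step 2: low=(low[0]=0,low[1]=1,low[2]=?,low[3]=?,low[4]=?,low[5]=2,low[6]=?,low[7]=?); scc=(scc[0]=?,scc[1]=0,scc[2]=?,scc[3]=?,scc[4]=?,scc[5]=1,scc[6]=?,scc[7]=?)
step 3: low=(low[0]=0,low[1]=1,low[2]=?,low[3]=?,low[4]=?,low[5]=2,low[6]=?,low[7]=?); scc=(scc[0]=2,scc[1]=0,scc[2]=?,scc[3]=?,scc[4]=?,scc[5]=1,scc[6]=?,scc[7]=?)
step 4: low=(low[0]=0,low[1]=1,low[2]=3,low[3]=?,low[4]=?,low[5]=2,low[6]=?,low[7]=?); scc=(scc[0]=2,scc[1]=0,scc[2]=3,scc[3]=?,scc[4]=?,scc[5]=1,scc[6]=?,scc[7]=?)
step 5: low=(low[0]=0,low[1]=1,low[2]=3,low[3]=4,low[4]=?,low[5]=2,low[6]=?,low[7]=?); scc=(scc[0]=2,scc[1]=0,scc[2]=3,scc[3]=4,scc[4]=?,scc[5]=1,scc[6]=?,scc[7]=?)
step 6: low=(low[0]=0,low[1]=1,low[2]=3,low[3]=4,low[4]=5,low[5]=2,low[6]=5,low[7]=?); scc=(scc[0]=2,scc[1]=0,scc[2]=3,scc[3]=4,scc[4]=?,scc[5]=1,scc[6]=?,scc[7]=?)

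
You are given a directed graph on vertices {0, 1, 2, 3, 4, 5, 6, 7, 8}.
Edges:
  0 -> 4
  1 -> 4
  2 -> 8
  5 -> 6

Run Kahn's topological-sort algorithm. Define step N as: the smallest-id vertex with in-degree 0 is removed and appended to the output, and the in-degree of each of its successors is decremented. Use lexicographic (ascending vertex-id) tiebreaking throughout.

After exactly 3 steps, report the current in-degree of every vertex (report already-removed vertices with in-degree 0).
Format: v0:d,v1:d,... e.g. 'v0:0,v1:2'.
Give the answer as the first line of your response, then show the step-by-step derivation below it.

v0:0,v1:0,v2:0,v3:0,v4:0,v5:0,v6:1,v7:0,v8:0

step 1: output 0; order=[0]; indeg=(0,0,0,0,1,0,1,0,1)
step 2: output 1; order=[0,1]; indeg=(0,0,0,0,0,0,1,0,1)
step 3: output 2; order=[0,1,2]; indeg=(0,0,0,0,0,0,1,0,0)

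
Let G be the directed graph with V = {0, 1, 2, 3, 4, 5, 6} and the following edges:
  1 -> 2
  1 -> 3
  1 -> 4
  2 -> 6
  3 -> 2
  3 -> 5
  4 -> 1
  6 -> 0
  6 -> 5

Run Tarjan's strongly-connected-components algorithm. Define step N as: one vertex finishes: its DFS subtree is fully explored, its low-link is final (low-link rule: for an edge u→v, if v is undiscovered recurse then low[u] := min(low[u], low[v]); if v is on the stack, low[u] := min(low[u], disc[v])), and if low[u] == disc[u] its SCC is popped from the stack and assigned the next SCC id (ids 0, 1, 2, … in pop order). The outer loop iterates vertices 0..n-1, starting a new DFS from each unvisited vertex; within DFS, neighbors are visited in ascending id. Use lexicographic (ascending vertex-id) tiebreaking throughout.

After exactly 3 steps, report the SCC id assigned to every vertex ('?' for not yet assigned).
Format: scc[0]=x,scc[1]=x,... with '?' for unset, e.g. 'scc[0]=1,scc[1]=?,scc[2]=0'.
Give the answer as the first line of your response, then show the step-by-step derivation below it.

scc[0]=0,scc[1]=?,scc[2]=?,scc[3]=?,scc[4]=?,scc[5]=1,scc[6]=2

step 1: low=(low[0]=0,low[1]=?,low[2]=?,low[3]=?,low[4]=?,low[5]=?,low[6]=?); scc=(scc[0]=0,scc[1]=?,scc[2]=?,scc[3]=?,scc[4]=?,scc[5]=?,scc[6]=?)
step 2: low=(low[0]=0,low[1]=1,low[2]=2,low[3]=?,low[4]=?,low[5]=4,low[6]=3); scc=(scc[0]=0,scc[1]=?,scc[2]=?,scc[3]=?,scc[4]=?,scc[5]=1,scc[6]=?)
step 3: low=(low[0]=0,low[1]=1,low[2]=2,low[3]=?,low[4]=?,low[5]=4,low[6]=3); scc=(scc[0]=0,scc[1]=?,scc[2]=?,scc[3]=?,scc[4]=?,scc[5]=1,scc[6]=2)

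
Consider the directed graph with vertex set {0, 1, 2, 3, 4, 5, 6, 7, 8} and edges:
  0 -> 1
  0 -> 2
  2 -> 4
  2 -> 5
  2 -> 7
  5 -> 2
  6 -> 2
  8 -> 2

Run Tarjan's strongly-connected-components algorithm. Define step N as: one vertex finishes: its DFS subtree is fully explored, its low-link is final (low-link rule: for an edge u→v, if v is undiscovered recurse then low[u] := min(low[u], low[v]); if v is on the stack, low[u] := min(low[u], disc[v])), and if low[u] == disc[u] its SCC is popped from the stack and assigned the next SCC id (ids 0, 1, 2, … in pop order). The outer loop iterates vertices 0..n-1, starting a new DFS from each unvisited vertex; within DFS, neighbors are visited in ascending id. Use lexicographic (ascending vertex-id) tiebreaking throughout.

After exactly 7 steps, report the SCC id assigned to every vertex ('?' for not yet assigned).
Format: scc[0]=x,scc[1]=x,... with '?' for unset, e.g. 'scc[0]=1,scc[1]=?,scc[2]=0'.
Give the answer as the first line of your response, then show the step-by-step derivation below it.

scc[0]=4,scc[1]=0,scc[2]=3,scc[3]=5,scc[4]=1,scc[5]=3,scc[6]=?,scc[7]=2,scc[8]=?

step 1: low=(low[0]=0,low[1]=1,low[2]=?,low[3]=?,low[4]=?,low[5]=?,low[6]=?,low[7]=?,low[8]=?); scc=(scc[0]=?,scc[1]=0,scc[2]=?,scc[3]=?,scc[4]=?,scc[5]=?,scc[6]=?,scc[7]=?,scc[8]=?)
step 2: low=(low[0]=0,low[1]=1,low[2]=2,low[3]=?,low[4]=3,low[5]=?,low[6]=?,low[7]=?,low[8]=?); scc=(scc[0]=?,scc[1]=0,scc[2]=?,scc[3]=?,scc[4]=1,scc[5]=?,scc[6]=?,scc[7]=?,scc[8]=?)
step 3: low=(low[0]=0,low[1]=1,low[2]=2,low[3]=?,low[4]=3,low[5]=2,low[6]=?,low[7]=?,low[8]=?); scc=(scc[0]=?,scc[1]=0,scc[2]=?,scc[3]=?,scc[4]=1,scc[5]=?,scc[6]=?,scc[7]=?,scc[8]=?)
step 4: low=(low[0]=0,low[1]=1,low[2]=2,low[3]=?,low[4]=3,low[5]=2,low[6]=?,low[7]=5,low[8]=?); scc=(scc[0]=?,scc[1]=0,scc[2]=?,scc[3]=?,scc[4]=1,scc[5]=?,scc[6]=?,scc[7]=2,scc[8]=?)
step 5: low=(low[0]=0,low[1]=1,low[2]=2,low[3]=?,low[4]=3,low[5]=2,low[6]=?,low[7]=5,low[8]=?); scc=(scc[0]=?,scc[1]=0,scc[2]=3,scc[3]=?,scc[4]=1,scc[5]=3,scc[6]=?,scc[7]=2,scc[8]=?)
step 6: low=(low[0]=0,low[1]=1,low[2]=2,low[3]=?,low[4]=3,low[5]=2,low[6]=?,low[7]=5,low[8]=?); scc=(scc[0]=4,scc[1]=0,scc[2]=3,scc[3]=?,scc[4]=1,scc[5]=3,scc[6]=?,scc[7]=2,scc[8]=?)
step 7: low=(low[0]=0,low[1]=1,low[2]=2,low[3]=6,low[4]=3,low[5]=2,low[6]=?,low[7]=5,low[8]=?); scc=(scc[0]=4,scc[1]=0,scc[2]=3,scc[3]=5,scc[4]=1,scc[5]=3,scc[6]=?,scc[7]=2,scc[8]=?)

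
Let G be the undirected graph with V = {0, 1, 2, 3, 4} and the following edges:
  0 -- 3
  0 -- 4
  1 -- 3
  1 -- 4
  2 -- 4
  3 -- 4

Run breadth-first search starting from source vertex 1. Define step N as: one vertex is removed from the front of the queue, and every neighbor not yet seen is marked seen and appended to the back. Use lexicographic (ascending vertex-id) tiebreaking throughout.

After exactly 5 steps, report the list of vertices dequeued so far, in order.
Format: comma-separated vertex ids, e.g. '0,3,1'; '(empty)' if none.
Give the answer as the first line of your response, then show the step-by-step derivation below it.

1,3,4,0,2

step 1: dequeue 1; queue=[3,4]; order=1
step 2: dequeue 3; queue=[4,0]; order=1,3
step 3: dequeue 4; queue=[0,2]; order=1,3,4
step 4: dequeue 0; queue=[2]; order=1,3,4,0
step 5: dequeue 2; queue=[(empty)]; order=1,3,4,0,2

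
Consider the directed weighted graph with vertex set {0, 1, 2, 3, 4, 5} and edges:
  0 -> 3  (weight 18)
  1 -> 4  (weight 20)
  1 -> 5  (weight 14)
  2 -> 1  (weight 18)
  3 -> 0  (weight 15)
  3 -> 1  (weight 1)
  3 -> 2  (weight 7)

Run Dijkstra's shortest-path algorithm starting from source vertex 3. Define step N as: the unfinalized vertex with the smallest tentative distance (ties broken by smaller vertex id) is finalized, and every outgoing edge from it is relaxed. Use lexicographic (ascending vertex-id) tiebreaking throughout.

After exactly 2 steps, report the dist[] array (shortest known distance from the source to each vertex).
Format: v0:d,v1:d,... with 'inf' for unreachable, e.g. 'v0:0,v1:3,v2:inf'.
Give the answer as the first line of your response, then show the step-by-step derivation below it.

v0:15,v1:1,v2:7,v3:0,v4:21,v5:15

step 1: dist = v0:15,v1:1,v2:7,v3:0,v4:inf,v5:inf
step 2: dist = v0:15,v1:1,v2:7,v3:0,v4:21,v5:15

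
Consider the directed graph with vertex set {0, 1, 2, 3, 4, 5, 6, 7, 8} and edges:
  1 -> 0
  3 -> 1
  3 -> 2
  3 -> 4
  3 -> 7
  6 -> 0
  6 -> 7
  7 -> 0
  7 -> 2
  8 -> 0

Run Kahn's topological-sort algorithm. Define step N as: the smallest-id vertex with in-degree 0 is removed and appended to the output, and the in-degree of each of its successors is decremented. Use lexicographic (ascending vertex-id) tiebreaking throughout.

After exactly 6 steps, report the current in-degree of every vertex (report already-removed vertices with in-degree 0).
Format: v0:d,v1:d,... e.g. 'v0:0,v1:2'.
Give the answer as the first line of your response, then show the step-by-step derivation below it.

v0:1,v1:0,v2:0,v3:0,v4:0,v5:0,v6:0,v7:0,v8:0

step 1: output 3; order=[3]; indeg=(4,0,1,0,0,0,0,1,0)
step 2: output 1; order=[3,1]; indeg=(3,0,1,0,0,0,0,1,0)
step 3: output 4; order=[3,1,4]; indeg=(3,0,1,0,0,0,0,1,0)
step 4: output 5; order=[3,1,4,5]; indeg=(3,0,1,0,0,0,0,1,0)
step 5: output 6; order=[3,1,4,5,6]; indeg=(2,0,1,0,0,0,0,0,0)
step 6: output 7; order=[3,1,4,5,6,7]; indeg=(1,0,0,0,0,0,0,0,0)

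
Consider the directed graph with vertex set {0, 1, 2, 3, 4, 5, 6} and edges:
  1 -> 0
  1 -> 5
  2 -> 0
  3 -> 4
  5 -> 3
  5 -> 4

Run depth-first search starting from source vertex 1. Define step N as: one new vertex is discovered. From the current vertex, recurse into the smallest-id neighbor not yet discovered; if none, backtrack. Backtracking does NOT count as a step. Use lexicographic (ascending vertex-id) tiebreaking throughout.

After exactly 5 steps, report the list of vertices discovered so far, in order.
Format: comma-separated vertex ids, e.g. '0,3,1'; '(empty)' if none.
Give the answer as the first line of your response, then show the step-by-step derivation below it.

1,0,5,3,4

step 1: discover 1; path=1; order=1
step 2: discover 0; path=1>0; order=1,0
step 3: discover 5; path=1>5; order=1,0,5
step 4: discover 3; path=1>5>3; order=1,0,5,3
step 5: discover 4; path=1>5>3>4; order=1,0,5,3,4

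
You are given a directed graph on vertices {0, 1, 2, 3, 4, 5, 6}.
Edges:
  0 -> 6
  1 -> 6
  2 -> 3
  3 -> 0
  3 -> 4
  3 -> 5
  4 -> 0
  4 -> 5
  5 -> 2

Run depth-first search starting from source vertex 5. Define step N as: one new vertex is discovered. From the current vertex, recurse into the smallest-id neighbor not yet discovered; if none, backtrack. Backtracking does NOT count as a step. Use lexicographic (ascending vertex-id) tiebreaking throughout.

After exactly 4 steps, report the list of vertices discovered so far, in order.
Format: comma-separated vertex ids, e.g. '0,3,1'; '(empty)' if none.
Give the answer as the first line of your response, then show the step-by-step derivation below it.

5,2,3,0

step 1: discover 5; path=5; order=5
step 2: discover 2; path=5>2; order=5,2
step 3: discover 3; path=5>2>3; order=5,2,3
step 4: discover 0; path=5>2>3>0; order=5,2,3,0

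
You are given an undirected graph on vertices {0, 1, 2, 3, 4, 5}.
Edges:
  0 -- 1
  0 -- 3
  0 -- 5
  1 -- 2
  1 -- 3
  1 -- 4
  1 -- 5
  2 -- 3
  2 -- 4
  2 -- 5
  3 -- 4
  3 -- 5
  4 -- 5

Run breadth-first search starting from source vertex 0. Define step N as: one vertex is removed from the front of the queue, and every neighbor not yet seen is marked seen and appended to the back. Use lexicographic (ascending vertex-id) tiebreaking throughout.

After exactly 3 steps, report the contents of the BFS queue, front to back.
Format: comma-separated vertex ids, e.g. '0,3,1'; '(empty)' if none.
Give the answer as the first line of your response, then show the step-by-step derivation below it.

5,2,4

step 1: dequeue 0; queue=[1,3,5]; order=0
step 2: dequeue 1; queue=[3,5,2,4]; order=0,1
step 3: dequeue 3; queue=[5,2,4]; order=0,1,3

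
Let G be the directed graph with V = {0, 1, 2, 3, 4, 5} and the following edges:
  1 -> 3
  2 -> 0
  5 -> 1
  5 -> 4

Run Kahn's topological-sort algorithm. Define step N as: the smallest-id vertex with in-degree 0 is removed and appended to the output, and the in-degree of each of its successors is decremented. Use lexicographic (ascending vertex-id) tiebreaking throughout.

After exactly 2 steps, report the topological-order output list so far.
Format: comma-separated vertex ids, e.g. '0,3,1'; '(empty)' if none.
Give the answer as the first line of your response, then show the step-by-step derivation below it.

2,0

step 1: output 2; order=[2]; indeg=(0,1,0,1,1,0)
step 2: output 0; order=[2,0]; indeg=(0,1,0,1,1,0)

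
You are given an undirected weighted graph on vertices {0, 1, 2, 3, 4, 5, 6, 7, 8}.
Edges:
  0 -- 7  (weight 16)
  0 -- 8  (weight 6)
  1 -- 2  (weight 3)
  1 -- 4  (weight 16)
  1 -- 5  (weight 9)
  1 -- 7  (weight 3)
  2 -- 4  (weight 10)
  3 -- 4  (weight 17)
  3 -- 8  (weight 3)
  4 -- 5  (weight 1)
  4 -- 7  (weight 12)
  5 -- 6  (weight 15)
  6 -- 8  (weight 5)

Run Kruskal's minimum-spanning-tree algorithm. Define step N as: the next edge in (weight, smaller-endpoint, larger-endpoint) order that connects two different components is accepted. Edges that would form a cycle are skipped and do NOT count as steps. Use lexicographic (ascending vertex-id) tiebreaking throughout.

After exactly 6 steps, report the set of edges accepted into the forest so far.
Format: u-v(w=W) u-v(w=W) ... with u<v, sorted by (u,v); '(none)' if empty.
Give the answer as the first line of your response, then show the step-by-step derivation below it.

0-8(w=6) 1-2(w=3) 1-7(w=3) 3-8(w=3) 4-5(w=1) 6-8(w=5)

step 1: add edge 4-5 (w=1); MST = {4-5(w=1)}
step 2: add edge 1-2 (w=3); MST = {1-2(w=3) 4-5(w=1)}
step 3: add edge 1-7 (w=3); MST = {1-2(w=3) 1-7(w=3) 4-5(w=1)}
step 4: add edge 3-8 (w=3); MST = {1-2(w=3) 1-7(w=3) 3-8(w=3) 4-5(w=1)}
step 5: add edge 6-8 (w=5); MST = {1-2(w=3) 1-7(w=3) 3-8(w=3) 4-5(w=1) 6-8(w=5)}
step 6: add edge 0-8 (w=6); MST = {0-8(w=6) 1-2(w=3) 1-7(w=3) 3-8(w=3) 4-5(w=1) 6-8(w=5)}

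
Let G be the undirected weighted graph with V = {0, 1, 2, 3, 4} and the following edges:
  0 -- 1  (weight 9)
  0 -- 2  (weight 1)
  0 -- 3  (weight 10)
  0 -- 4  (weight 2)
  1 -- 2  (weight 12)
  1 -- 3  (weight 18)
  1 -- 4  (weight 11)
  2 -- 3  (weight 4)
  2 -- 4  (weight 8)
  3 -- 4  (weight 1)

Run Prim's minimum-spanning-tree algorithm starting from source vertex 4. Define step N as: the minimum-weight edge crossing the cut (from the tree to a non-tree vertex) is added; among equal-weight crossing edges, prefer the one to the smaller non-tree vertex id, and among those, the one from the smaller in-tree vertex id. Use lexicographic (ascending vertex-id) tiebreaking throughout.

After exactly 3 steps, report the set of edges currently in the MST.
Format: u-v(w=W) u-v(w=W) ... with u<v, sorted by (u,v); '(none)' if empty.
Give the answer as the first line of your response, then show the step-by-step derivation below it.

0-2(w=1) 0-4(w=2) 3-4(w=1)

step 1: add edge 3-4 (w=1); MST = {3-4(w=1)}
step 2: add edge 0-4 (w=2); MST = {0-4(w=2) 3-4(w=1)}
step 3: add edge 0-2 (w=1); MST = {0-2(w=1) 0-4(w=2) 3-4(w=1)}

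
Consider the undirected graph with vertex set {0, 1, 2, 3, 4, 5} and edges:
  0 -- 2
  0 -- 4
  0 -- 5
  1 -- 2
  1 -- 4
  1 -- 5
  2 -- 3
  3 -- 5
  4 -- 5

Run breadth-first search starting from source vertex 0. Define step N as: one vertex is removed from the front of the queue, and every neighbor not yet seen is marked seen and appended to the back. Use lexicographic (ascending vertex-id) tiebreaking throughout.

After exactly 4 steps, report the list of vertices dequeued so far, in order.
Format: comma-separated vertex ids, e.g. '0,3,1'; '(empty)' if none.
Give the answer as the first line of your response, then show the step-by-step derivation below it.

0,2,4,5

step 1: dequeue 0; queue=[2,4,5]; order=0
step 2: dequeue 2; queue=[4,5,1,3]; order=0,2
step 3: dequeue 4; queue=[5,1,3]; order=0,2,4
step 4: dequeue 5; queue=[1,3]; order=0,2,4,5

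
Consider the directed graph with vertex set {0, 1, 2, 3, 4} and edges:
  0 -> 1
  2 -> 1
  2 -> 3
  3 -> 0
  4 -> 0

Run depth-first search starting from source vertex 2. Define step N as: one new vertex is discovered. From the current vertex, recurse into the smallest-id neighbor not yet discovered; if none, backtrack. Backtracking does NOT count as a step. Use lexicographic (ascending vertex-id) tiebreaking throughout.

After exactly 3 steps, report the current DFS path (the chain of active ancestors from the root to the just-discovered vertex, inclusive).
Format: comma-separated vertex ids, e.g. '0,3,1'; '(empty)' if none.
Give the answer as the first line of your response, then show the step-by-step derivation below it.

2,3

step 1: discover 2; path=2; order=2
step 2: discover 1; path=2>1; order=2,1
step 3: discover 3; path=2>3; order=2,1,3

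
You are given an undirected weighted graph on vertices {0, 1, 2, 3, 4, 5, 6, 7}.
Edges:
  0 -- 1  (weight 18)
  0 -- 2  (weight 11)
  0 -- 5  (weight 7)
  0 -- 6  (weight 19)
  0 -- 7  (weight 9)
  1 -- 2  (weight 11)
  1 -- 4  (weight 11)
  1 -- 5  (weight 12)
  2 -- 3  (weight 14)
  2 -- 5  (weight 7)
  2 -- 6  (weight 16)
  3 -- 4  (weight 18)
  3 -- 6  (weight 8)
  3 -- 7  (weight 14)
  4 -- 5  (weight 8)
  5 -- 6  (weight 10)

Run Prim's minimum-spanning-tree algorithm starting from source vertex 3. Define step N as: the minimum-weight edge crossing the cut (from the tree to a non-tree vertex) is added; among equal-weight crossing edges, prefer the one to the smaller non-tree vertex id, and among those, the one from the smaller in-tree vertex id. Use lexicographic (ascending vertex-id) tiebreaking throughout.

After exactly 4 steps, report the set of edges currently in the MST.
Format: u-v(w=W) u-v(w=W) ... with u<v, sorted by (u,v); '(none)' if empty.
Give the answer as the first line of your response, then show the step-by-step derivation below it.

0-5(w=7) 2-5(w=7) 3-6(w=8) 5-6(w=10)

step 1: add edge 3-6 (w=8); MST = {3-6(w=8)}
step 2: add edge 5-6 (w=10); MST = {3-6(w=8) 5-6(w=10)}
step 3: add edge 0-5 (w=7); MST = {0-5(w=7) 3-6(w=8) 5-6(w=10)}
step 4: add edge 2-5 (w=7); MST = {0-5(w=7) 2-5(w=7) 3-6(w=8) 5-6(w=10)}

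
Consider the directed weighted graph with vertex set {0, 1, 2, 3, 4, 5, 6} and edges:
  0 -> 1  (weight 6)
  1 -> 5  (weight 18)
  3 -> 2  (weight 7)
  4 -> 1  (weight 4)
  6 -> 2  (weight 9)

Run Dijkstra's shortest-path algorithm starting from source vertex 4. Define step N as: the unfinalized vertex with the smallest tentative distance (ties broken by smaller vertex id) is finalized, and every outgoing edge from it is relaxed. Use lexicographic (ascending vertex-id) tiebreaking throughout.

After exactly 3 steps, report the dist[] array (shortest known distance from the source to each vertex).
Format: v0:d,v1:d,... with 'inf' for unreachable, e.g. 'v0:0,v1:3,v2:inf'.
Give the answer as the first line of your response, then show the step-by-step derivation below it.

v0:inf,v1:4,v2:inf,v3:inf,v4:0,v5:22,v6:inf

step 1: dist = v0:inf,v1:4,v2:inf,v3:inf,v4:0,v5:inf,v6:inf
step 2: dist = v0:inf,v1:4,v2:inf,v3:inf,v4:0,v5:22,v6:inf
step 3: dist = v0:inf,v1:4,v2:inf,v3:inf,v4:0,v5:22,v6:inf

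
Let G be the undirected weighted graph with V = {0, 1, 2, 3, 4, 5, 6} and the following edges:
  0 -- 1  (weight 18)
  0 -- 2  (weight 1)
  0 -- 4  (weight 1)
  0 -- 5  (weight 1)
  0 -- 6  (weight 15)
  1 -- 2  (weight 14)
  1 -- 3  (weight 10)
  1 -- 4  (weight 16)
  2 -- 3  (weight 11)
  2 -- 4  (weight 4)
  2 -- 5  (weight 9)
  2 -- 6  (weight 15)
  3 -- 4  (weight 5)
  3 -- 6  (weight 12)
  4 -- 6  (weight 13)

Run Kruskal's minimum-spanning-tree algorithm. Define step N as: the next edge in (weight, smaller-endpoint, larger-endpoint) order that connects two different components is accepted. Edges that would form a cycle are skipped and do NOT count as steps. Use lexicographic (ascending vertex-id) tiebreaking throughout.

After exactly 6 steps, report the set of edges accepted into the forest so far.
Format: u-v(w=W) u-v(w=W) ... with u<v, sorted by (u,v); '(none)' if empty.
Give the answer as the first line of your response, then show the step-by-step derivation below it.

0-2(w=1) 0-4(w=1) 0-5(w=1) 1-3(w=10) 3-4(w=5) 3-6(w=12)

step 1: add edge 0-2 (w=1); MST = {0-2(w=1)}
step 2: add edge 0-4 (w=1); MST = {0-2(w=1) 0-4(w=1)}
step 3: add edge 0-5 (w=1); MST = {0-2(w=1) 0-4(w=1) 0-5(w=1)}
step 4: add edge 3-4 (w=5); MST = {0-2(w=1) 0-4(w=1) 0-5(w=1) 3-4(w=5)}
step 5: add edge 1-3 (w=10); MST = {0-2(w=1) 0-4(w=1) 0-5(w=1) 1-3(w=10) 3-4(w=5)}
step 6: add edge 3-6 (w=12); MST = {0-2(w=1) 0-4(w=1) 0-5(w=1) 1-3(w=10) 3-4(w=5) 3-6(w=12)}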